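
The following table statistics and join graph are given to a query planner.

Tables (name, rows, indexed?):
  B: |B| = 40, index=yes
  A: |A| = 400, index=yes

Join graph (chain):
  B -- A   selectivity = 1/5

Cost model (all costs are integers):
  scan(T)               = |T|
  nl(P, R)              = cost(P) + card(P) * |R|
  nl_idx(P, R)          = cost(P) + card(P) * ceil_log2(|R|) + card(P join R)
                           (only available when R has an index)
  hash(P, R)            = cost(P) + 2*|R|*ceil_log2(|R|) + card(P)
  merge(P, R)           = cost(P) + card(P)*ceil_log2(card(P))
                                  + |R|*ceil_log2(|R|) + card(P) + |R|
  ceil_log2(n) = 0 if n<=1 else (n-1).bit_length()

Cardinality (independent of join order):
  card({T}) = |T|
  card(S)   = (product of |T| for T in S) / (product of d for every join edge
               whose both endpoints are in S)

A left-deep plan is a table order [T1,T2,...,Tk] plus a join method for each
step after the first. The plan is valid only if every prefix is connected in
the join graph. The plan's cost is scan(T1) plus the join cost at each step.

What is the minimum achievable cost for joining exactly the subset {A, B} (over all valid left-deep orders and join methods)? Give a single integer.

Selinger DP over subsets of {A,B}:
  {B}: scan cost=40, card=40
  {A}: scan cost=400, card=400
  {AB}: card=3200; try (B,hash)→1280, (A,nl_idx)→3600, (A,merge)→4320, (B,merge)→4680, (B,nl_idx)→6000, (A,hash)→7280 …(+2); best=1280 via (B,hash)

1280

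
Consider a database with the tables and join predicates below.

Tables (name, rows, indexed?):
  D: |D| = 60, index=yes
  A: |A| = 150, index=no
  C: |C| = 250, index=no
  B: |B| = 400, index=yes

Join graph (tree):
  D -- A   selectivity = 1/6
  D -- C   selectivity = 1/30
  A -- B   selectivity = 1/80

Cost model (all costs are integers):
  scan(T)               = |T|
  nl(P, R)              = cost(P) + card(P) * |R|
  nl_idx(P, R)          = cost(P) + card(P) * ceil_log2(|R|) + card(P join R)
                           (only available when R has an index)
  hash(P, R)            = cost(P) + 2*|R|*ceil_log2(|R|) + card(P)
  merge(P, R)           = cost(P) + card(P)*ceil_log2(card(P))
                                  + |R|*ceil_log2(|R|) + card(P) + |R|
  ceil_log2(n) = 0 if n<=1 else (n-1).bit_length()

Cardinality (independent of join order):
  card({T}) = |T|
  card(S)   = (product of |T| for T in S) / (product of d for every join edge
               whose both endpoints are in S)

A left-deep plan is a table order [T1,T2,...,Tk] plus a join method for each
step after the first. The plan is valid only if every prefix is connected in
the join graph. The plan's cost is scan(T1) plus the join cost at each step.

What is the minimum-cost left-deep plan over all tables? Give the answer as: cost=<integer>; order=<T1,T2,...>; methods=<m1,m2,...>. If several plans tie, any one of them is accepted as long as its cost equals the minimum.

Selinger DP (subsets sized 1..n):
  {D}: scan cost=60, card=60
  {A}: scan cost=150, card=150
  {C}: scan cost=250, card=250
  {B}: scan cost=400, card=400
  {AD}: card=1500; try (D,hash)→1020, (A,merge)→1830, (D,merge)→1920, (A,hash)→2520, (D,nl_idx)→2550, (A,nl)→9060 …(+1); best=1020 via (D,hash)
  {CD}: card=500; try (D,hash)→1220, (D,nl_idx)→2250, (C,merge)→2730, (D,merge)→2920, (C,hash)→4120, (C,nl)→15060 …(+1); best=1220 via (D,hash)
  {AB}: card=750; try (B,nl_idx)→2250, (A,hash)→3200, (B,merge)→5500, (A,merge)→5750, (B,hash)→7500, (B,nl)→60150 …(+1); best=2250 via (B,nl_idx)
  {ACD}: card=12500; try (A,hash)→4120, (C,hash)→6520, (A,merge)→7570, (C,merge)→21270, (A,nl)→76220, (C,nl)→376020; best=4120 via (A,hash)
  {ABD}: card=7500; try (D,hash)→3720, (B,hash)→9720, (D,merge)→10920, (D,nl_idx)→14250, (B,nl_idx)→22020, (B,merge)→23020 …(+2); best=3720 via (D,hash)
  {ABCD}: card=62500; try (C,hash)→15220, (B,hash)→23820, (C,merge)→110970, (B,nl_idx)→179120, (B,merge)→195620, (C,nl)→1878720 …(+1); best=15220 via (C,hash)

cost=15220; order=A,B,D,C; methods=nl_idx,hash,hash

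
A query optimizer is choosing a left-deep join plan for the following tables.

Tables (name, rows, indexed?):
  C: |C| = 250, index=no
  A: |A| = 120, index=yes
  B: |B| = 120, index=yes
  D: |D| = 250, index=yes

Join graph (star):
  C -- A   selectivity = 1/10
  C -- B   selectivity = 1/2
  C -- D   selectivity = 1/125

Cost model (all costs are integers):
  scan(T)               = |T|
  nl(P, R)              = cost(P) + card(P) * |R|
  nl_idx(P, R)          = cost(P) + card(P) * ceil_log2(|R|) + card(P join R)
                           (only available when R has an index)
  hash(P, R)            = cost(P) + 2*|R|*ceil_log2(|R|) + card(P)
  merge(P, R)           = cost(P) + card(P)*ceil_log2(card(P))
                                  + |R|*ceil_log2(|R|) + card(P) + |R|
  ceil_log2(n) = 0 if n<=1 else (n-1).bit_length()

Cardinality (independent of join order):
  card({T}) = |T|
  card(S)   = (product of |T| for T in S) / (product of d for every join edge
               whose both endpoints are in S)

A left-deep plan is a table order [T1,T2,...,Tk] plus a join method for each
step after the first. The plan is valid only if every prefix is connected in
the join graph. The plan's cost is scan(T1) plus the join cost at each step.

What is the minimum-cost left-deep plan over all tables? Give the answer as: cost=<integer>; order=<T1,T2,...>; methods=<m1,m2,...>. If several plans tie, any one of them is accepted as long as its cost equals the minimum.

Selinger DP (subsets sized 1..n):
  {C}: scan cost=250, card=250
  {A}: scan cost=120, card=120
  {B}: scan cost=120, card=120
  {D}: scan cost=250, card=250
  {AC}: card=3000; try (A,hash)→2180, (C,merge)→3330, (A,merge)→3460, (C,hash)→4240, (A,nl_idx)→5000, (C,nl)→30120 …(+1); best=2180 via (A,hash)
  {BC}: card=15000; try (B,hash)→2180, (C,merge)→3330, (B,merge)→3460, (C,hash)→4240, (B,nl_idx)→17000, (C,nl)→30120 …(+1); best=2180 via (B,hash)
  {CD}: card=500; try (D,nl_idx)→2750, (D,hash)→4500, (C,hash)→4500, (D,merge)→4750, (C,merge)→4750, (D,nl)→62750 …(+1); best=2750 via (D,nl_idx)
  {ABC}: card=180000; try (B,hash)→6860, (A,hash)→18860, (B,merge)→42140, (B,nl_idx)→203180, (A,merge)→228140, (A,nl_idx)→287180 …(+2); best=6860 via (B,hash)
  {ACD}: card=6000; try (A,hash)→4930, (A,merge)→8710, (D,hash)→9180, (A,nl_idx)→12250, (D,nl_idx)→32180, (D,merge)→43430 …(+2); best=4930 via (A,hash)
  {BCD}: card=30000; try (B,hash)→4930, (B,merge)→8710, (D,hash)→21180, (B,nl_idx)→36250, (B,nl)→62750, (D,nl_idx)→152180 …(+2); best=4930 via (B,hash)
  {ABCD}: card=360000; try (B,hash)→12610, (A,hash)→36610, (B,merge)→89890, (D,hash)→190860, (B,nl_idx)→406930, (A,merge)→485890 …(+6); best=12610 via (B,hash)

cost=12610; order=C,D,A,B; methods=nl_idx,hash,hash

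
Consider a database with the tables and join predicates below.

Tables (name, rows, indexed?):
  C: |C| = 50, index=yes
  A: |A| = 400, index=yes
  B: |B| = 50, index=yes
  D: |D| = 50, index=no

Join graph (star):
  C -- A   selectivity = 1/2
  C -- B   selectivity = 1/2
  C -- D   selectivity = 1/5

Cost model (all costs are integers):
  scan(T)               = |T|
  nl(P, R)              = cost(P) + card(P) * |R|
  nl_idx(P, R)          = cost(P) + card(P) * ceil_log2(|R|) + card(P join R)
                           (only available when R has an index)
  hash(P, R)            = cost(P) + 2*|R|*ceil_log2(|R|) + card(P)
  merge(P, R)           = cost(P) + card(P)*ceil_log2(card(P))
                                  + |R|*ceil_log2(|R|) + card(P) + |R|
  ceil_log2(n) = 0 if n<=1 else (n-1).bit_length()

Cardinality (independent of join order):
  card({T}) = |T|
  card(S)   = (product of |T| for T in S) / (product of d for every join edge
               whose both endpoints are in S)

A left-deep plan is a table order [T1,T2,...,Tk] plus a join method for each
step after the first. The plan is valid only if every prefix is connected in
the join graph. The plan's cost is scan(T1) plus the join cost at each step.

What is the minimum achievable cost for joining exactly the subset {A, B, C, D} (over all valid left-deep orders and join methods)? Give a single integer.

21500

Selinger DP over subsets of {A,B,C,D}:
  {C}: scan cost=50, card=50
  {A}: scan cost=400, card=400
  {B}: scan cost=50, card=50
  {D}: scan cost=50, card=50
  {AC}: card=10000; try (C,hash)→1400, (A,merge)→4400, (C,merge)→4750, (A,hash)→7300, (A,nl_idx)→10500, (C,nl_idx)→12800 …(+2); best=1400 via (C,hash)
  {BC}: card=1250; try (C,hash)→700, (B,hash)→700, (C,merge)→750, (B,merge)→750, (C,nl_idx)→1600, (B,nl_idx)→1600 …(+2); best=700 via (C,hash)
  {CD}: card=500; try (D,hash)→700, (C,hash)→700, (D,merge)→750, (C,merge)→750, (C,nl_idx)→850, (D,nl)→2550 …(+1); best=700 via (D,hash)
  {ABC}: card=250000; try (A,hash)→9150, (B,hash)→12000, (A,merge)→19700, (B,merge)→151750, (A,nl_idx)→261950, (B,nl_idx)→311400 …(+2); best=9150 via (A,hash)
  {ACD}: card=100000; try (A,hash)→8400, (A,merge)→9700, (D,hash)→12000, (A,nl_idx)→105200, (D,merge)→151750, (A,nl)→200700 …(+1); best=8400 via (A,hash)
  {BCD}: card=12500; try (B,hash)→1800, (D,hash)→2550, (B,merge)→6050, (D,merge)→16050, (B,nl_idx)→16200, (B,nl)→25700 …(+1); best=1800 via (B,hash)
  {ABCD}: card=2500000; try (A,hash)→21500, (B,hash)→109000, (A,merge)→193300, (D,hash)→259750, (B,merge)→1808750, (A,nl_idx)→2614300 …(+5); best=21500 via (A,hash)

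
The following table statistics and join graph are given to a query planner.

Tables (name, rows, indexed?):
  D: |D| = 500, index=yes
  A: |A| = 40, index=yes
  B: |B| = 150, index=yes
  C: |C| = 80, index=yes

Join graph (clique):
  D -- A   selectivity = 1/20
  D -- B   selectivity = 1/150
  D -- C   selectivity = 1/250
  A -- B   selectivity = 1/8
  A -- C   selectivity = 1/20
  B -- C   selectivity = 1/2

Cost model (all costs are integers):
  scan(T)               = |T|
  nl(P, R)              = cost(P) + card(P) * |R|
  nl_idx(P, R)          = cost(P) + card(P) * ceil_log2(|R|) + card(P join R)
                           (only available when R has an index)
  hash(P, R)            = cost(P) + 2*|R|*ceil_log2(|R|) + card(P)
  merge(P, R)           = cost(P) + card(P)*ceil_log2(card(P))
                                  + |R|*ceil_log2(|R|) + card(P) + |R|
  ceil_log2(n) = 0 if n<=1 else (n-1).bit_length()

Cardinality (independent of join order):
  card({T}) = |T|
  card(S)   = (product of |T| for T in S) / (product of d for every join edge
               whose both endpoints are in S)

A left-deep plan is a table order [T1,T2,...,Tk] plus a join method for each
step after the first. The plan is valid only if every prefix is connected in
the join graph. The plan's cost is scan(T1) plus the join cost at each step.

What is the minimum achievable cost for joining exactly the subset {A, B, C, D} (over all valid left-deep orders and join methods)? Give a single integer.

Selinger DP over subsets of {A,B,C,D}:
  {D}: scan cost=500, card=500
  {A}: scan cost=40, card=40
  {B}: scan cost=150, card=150
  {C}: scan cost=80, card=80
  {AD}: card=1000; try (D,nl_idx)→1400, (A,hash)→1480, (A,nl_idx)→4500, (D,merge)→5320, (A,merge)→5780, (D,hash)→9080 …(+2); best=1400 via (D,nl_idx)
  {BD}: card=500; try (D,nl_idx)→2000, (B,hash)→3400, (B,nl_idx)→5000, (D,merge)→6500, (B,merge)→6850, (D,hash)→9300 …(+2); best=2000 via (D,nl_idx)
  {CD}: card=160; try (D,nl_idx)→960, (C,hash)→2120, (C,nl_idx)→4160, (D,merge)→5720, (C,merge)→6140, (D,hash)→9160 …(+2); best=960 via (D,nl_idx)
  {AB}: card=750; try (A,hash)→780, (B,nl_idx)→1110, (B,merge)→1670, (A,merge)→1780, (A,nl_idx)→1800, (B,hash)→2480 …(+2); best=780 via (A,hash)
  {AC}: card=160; try (C,nl_idx)→480, (A,hash)→640, (A,nl_idx)→720, (C,merge)→960, (A,merge)→1000, (C,hash)→1200 …(+2); best=480 via (C,nl_idx)
  {BC}: card=6000; try (C,hash)→1420, (B,merge)→2070, (C,merge)→2140, (B,hash)→2560, (B,nl_idx)→6720, (C,nl_idx)→7200 …(+2); best=1420 via (C,hash)
  {ABD}: card=125; try (A,hash)→2980, (B,hash)→4800, (A,nl_idx)→5125, (A,merge)→7280, (D,nl_idx)→7655, (B,nl_idx)→9525 …(+6); best=2980 via (A,hash)
  {ACD}: card=16; try (A,hash)→1600, (D,nl_idx)→1936, (A,nl_idx)→1936, (A,merge)→2680, (C,hash)→3520, (D,merge)→6920 …(+6); best=1600 via (A,hash)
  {BCD}: card=80; try (B,nl_idx)→2320, (B,hash)→3520, (C,hash)→3620, (B,merge)→3750, (C,nl_idx)→5580, (C,merge)→7640 …(+6); best=2320 via (B,nl_idx)
  {ABC}: card=1500; try (C,hash)→2650, (B,hash)→3040, (B,nl_idx)→3260, (B,merge)→3270, (C,nl_idx)→7530, (A,hash)→7900 …(+6); best=2650 via (C,hash)
  {ABCD}: card=1; try (B,nl_idx)→1729, (A,nl_idx)→2801, (A,hash)→2880, (B,merge)→3030, (A,merge)→3240, (C,nl_idx)→3856 …(+10); best=1729 via (B,nl_idx)

1729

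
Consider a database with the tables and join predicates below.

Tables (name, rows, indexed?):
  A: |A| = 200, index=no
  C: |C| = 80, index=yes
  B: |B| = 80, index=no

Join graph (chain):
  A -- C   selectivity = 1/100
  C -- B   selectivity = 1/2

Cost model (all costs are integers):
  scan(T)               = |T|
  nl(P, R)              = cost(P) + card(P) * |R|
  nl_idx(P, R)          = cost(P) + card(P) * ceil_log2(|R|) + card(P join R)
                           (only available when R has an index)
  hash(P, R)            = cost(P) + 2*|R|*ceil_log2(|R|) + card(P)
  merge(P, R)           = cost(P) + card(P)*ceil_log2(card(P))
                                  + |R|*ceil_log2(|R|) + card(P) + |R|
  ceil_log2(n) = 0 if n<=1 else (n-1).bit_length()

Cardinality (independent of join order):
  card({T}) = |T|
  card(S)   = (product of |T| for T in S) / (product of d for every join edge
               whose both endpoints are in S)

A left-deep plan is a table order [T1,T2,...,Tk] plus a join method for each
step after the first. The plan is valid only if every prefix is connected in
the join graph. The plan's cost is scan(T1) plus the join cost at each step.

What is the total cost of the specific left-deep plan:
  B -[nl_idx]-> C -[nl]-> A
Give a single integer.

643840

step 1: scan B: cost=80, card=80
step 2: join C via nl_idx
    card(P join C) = 80*80/(2) = 3200
    cost = 80 + 80*7 + 3200 = 3840
step 3: join A via nl
    card(P join A) = 3200*200/(100) = 6400
    cost = 3840 + 3200*200 = 643840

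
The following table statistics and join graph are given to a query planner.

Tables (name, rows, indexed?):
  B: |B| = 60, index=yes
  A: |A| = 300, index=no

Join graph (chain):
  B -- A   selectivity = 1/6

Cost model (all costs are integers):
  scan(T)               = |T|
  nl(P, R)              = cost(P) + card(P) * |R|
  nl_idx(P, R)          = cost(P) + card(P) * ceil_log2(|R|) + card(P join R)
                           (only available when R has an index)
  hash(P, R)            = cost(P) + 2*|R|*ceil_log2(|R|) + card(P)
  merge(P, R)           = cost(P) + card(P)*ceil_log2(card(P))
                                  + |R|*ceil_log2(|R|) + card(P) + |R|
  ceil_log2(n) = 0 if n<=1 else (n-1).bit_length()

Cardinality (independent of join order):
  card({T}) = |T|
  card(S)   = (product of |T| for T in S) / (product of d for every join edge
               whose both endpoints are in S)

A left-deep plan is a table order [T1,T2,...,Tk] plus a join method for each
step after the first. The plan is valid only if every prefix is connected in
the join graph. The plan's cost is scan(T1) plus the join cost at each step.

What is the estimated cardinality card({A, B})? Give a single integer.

Tables in S: A(300), B(60)
Edges inside S: B-A(d=6)
numerator = 300 * 60 = 18000
denominator = 6 = 6
card(S) = 18000 / 6 = 3000

3000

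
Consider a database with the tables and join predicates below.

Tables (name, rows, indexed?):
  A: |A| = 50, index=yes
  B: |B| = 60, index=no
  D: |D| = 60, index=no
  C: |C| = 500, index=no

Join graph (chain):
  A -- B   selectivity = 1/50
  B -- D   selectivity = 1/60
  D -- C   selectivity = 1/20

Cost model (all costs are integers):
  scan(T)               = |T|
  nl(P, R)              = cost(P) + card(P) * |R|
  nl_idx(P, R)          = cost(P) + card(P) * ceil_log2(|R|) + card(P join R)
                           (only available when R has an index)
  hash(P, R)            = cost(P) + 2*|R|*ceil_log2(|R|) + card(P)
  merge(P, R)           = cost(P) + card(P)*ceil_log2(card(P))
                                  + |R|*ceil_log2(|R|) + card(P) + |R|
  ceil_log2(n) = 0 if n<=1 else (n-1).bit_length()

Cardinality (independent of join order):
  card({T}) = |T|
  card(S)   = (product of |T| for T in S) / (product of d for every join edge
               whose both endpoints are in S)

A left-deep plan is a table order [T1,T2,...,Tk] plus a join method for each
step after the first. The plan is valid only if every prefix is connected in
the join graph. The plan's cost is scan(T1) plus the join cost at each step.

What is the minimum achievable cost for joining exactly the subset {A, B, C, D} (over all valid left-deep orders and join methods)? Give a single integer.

6040

Selinger DP over subsets of {A,B,C,D}:
  {A}: scan cost=50, card=50
  {B}: scan cost=60, card=60
  {D}: scan cost=60, card=60
  {C}: scan cost=500, card=500
  {AB}: card=60; try (A,nl_idx)→480, (A,hash)→720, (B,hash)→820, (B,merge)→820, (A,merge)→830, (B,nl)→3050 …(+1); best=480 via (A,nl_idx)
  {BD}: card=60; try (D,hash)→840, (B,hash)→840, (D,merge)→900, (B,merge)→900, (D,nl)→3660, (B,nl)→3660; best=840 via (D,hash)
  {CD}: card=1500; try (D,hash)→1720, (C,merge)→5480, (D,merge)→5920, (C,hash)→9120, (C,nl)→30060, (D,nl)→30500; best=1720 via (D,hash)
  {ABD}: card=60; try (D,hash)→1260, (A,nl_idx)→1260, (D,merge)→1320, (A,hash)→1500, (A,merge)→1610, (A,nl)→3840 …(+1); best=1260 via (D,hash)
  {BCD}: card=1500; try (B,hash)→3940, (C,merge)→6260, (C,hash)→9900, (B,merge)→20140, (C,nl)→30840, (B,nl)→91720; best=3940 via (B,hash)
  {ABCD}: card=1500; try (A,hash)→6040, (C,merge)→6680, (C,hash)→10320, (A,nl_idx)→14440, (A,merge)→22290, (C,nl)→31260 …(+1); best=6040 via (A,hash)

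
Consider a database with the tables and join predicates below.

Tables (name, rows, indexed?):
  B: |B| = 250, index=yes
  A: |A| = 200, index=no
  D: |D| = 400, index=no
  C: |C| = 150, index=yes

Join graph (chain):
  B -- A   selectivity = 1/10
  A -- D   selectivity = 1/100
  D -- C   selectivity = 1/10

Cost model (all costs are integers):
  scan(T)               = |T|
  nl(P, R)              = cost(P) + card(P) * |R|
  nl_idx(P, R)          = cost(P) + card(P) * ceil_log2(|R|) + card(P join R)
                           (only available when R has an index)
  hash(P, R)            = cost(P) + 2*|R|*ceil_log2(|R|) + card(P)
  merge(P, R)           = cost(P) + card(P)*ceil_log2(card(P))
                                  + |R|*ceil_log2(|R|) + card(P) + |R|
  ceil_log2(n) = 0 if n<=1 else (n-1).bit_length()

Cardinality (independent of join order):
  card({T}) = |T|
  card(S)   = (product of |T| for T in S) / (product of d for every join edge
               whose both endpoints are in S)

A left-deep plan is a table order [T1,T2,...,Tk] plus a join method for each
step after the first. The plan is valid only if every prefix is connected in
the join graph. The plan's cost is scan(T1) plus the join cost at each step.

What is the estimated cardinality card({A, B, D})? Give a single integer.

Tables in S: A(200), B(250), D(400)
Edges inside S: B-A(d=10), A-D(d=100)
numerator = 200 * 250 * 400 = 20000000
denominator = 10 * 100 = 1000
card(S) = 20000000 / 1000 = 20000

20000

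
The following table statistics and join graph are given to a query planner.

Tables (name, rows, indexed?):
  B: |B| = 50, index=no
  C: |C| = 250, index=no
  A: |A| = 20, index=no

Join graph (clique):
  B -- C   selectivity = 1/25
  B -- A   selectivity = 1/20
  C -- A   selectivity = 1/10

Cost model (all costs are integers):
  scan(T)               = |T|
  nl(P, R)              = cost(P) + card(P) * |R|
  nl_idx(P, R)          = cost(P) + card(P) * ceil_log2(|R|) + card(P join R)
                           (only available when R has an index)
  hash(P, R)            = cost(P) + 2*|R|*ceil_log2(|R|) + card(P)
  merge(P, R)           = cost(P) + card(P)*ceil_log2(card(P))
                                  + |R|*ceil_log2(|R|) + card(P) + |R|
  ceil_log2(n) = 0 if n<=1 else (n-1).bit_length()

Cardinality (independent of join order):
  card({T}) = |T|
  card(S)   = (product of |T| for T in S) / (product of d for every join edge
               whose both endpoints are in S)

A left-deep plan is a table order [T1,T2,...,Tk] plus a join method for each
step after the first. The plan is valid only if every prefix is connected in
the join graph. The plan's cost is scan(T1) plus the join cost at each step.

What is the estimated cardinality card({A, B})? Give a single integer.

Tables in S: A(20), B(50)
Edges inside S: B-A(d=20)
numerator = 20 * 50 = 1000
denominator = 20 = 20
card(S) = 1000 / 20 = 50

50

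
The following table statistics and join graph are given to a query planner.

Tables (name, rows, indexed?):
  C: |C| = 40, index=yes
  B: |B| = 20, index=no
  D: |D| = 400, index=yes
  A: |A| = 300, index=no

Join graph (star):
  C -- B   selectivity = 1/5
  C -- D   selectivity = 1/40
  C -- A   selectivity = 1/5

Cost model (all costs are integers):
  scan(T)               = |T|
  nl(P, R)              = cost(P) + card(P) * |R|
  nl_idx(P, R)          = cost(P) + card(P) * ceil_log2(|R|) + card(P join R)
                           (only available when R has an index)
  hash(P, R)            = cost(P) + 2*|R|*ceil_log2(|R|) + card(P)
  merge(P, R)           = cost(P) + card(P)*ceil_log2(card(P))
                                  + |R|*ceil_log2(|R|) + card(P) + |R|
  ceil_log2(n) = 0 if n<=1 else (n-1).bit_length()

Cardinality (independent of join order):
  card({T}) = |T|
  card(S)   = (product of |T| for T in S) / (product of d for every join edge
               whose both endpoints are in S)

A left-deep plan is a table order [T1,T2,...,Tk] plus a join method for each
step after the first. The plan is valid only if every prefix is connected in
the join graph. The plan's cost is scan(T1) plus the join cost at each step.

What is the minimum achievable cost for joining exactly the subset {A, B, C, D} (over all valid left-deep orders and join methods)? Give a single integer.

8400

Selinger DP over subsets of {A,B,C,D}:
  {C}: scan cost=40, card=40
  {B}: scan cost=20, card=20
  {D}: scan cost=400, card=400
  {A}: scan cost=300, card=300
  {BC}: card=160; try (B,hash)→280, (C,nl_idx)→300, (C,merge)→420, (B,merge)→440, (C,hash)→520, (C,nl)→820 …(+1); best=280 via (B,hash)
  {CD}: card=400; try (D,nl_idx)→800, (C,hash)→1280, (C,nl_idx)→3200, (D,merge)→4320, (C,merge)→4680, (D,hash)→7280 …(+2); best=800 via (D,nl_idx)
  {AC}: card=2400; try (C,hash)→1080, (A,merge)→3320, (C,merge)→3580, (C,nl_idx)→4500, (A,hash)→5480, (A,nl)→12040 …(+1); best=1080 via (C,hash)
  {BCD}: card=1600; try (B,hash)→1400, (D,nl_idx)→3320, (B,merge)→4920, (D,merge)→5720, (D,hash)→7640, (B,nl)→8800 …(+1); best=1400 via (B,hash)
  {ABC}: card=9600; try (B,hash)→3680, (A,merge)→4720, (A,hash)→5840, (B,merge)→32400, (A,nl)→48280, (B,nl)→49080; best=3680 via (B,hash)
  {ACD}: card=24000; try (A,hash)→6600, (A,merge)→7800, (D,hash)→10680, (D,merge)→36280, (D,nl_idx)→46680, (A,nl)→120800 …(+1); best=6600 via (A,hash)
  {ABCD}: card=96000; try (A,hash)→8400, (D,hash)→20480, (A,merge)→23600, (B,hash)→30800, (D,merge)→151680, (D,nl_idx)→186080 …(+4); best=8400 via (A,hash)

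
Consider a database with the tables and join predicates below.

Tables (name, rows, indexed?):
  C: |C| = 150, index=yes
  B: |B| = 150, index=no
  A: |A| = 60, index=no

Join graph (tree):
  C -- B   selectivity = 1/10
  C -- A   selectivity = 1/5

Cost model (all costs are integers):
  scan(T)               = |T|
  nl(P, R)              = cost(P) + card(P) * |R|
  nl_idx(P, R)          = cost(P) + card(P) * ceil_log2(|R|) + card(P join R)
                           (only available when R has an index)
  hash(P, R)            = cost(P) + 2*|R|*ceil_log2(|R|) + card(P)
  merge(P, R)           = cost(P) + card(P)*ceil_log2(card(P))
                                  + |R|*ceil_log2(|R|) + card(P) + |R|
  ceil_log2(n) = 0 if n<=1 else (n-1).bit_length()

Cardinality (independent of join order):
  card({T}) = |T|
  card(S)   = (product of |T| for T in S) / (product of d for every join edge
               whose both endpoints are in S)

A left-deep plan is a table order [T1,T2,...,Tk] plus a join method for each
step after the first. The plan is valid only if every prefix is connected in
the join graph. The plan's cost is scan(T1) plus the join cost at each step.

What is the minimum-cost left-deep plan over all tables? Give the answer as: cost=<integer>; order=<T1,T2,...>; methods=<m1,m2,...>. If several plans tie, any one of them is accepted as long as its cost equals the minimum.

Selinger DP (subsets sized 1..n):
  {C}: scan cost=150, card=150
  {B}: scan cost=150, card=150
  {A}: scan cost=60, card=60
  {BC}: card=2250; try (C,hash)→2700, (B,hash)→2700, (C,merge)→2850, (B,merge)→2850, (C,nl_idx)→3600, (C,nl)→22650 …(+1); best=2700 via (C,hash)
  {AC}: card=1800; try (A,hash)→1020, (C,merge)→1830, (A,merge)→1920, (C,nl_idx)→2340, (C,hash)→2520, (C,nl)→9060 …(+1); best=1020 via (A,hash)
  {ABC}: card=27000; try (B,hash)→5220, (A,hash)→5670, (B,merge)→23970, (A,merge)→32370, (A,nl)→137700, (B,nl)→271020; best=5220 via (B,hash)

cost=5220; order=C,A,B; methods=hash,hash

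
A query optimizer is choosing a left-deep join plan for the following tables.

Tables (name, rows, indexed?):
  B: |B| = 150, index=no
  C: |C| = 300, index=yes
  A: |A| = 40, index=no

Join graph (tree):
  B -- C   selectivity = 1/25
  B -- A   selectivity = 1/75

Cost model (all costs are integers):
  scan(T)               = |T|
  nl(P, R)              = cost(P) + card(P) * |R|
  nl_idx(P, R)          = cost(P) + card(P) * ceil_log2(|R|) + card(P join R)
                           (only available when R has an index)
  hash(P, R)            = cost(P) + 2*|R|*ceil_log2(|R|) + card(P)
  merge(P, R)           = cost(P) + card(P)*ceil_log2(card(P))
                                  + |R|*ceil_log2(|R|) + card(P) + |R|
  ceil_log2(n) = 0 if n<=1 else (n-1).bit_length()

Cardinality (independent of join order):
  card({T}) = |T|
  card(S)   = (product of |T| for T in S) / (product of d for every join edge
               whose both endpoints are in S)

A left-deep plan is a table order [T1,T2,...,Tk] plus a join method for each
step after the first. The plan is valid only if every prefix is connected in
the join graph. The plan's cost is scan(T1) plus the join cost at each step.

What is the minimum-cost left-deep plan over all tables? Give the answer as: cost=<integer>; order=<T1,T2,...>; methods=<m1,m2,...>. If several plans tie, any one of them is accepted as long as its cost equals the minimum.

cost=2460; order=B,A,C; methods=hash,nl_idx

Selinger DP (subsets sized 1..n):
  {B}: scan cost=150, card=150
  {C}: scan cost=300, card=300
  {A}: scan cost=40, card=40
  {BC}: card=1800; try (B,hash)→3000, (C,nl_idx)→3300, (C,merge)→4500, (B,merge)→4650, (C,hash)→5700, (C,nl)→45150 …(+1); best=3000 via (B,hash)
  {AB}: card=80; try (A,hash)→780, (B,merge)→1670, (A,merge)→1780, (B,hash)→2480, (B,nl)→6040, (A,nl)→6150; best=780 via (A,hash)
  {ABC}: card=960; try (C,nl_idx)→2460, (C,merge)→4420, (A,hash)→5280, (C,hash)→6260, (C,nl)→24780, (A,merge)→24880 …(+1); best=2460 via (C,nl_idx)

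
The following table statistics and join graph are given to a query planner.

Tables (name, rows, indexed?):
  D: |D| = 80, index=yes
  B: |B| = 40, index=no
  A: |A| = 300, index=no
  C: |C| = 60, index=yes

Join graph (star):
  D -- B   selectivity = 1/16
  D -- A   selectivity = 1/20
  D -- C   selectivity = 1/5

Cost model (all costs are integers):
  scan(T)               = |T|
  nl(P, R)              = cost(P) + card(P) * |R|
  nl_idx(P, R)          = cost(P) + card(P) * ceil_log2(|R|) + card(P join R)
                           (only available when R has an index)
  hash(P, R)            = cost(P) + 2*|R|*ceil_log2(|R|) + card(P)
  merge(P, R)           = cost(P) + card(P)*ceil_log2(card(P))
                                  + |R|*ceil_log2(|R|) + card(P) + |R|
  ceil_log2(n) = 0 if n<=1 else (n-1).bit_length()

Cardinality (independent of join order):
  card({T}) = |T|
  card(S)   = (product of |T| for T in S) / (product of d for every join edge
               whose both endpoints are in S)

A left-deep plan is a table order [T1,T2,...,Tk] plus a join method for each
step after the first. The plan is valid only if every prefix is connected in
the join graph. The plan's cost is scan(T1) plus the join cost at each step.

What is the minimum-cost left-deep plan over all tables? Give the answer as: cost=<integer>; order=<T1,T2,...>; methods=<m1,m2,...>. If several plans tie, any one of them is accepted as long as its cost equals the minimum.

Selinger DP (subsets sized 1..n):
  {D}: scan cost=80, card=80
  {B}: scan cost=40, card=40
  {A}: scan cost=300, card=300
  {C}: scan cost=60, card=60
  {BD}: card=200; try (D,nl_idx)→520, (B,hash)→640, (D,merge)→960, (B,merge)→1000, (D,hash)→1200, (D,nl)→3240 …(+1); best=520 via (D,nl_idx)
  {AD}: card=1200; try (D,hash)→1720, (D,nl_idx)→3600, (A,merge)→3720, (D,merge)→3940, (A,hash)→5560, (A,nl)→24080 …(+1); best=1720 via (D,hash)
  {CD}: card=960; try (C,hash)→880, (D,merge)→1120, (C,merge)→1140, (D,hash)→1240, (D,nl_idx)→1440, (C,nl_idx)→1520 …(+2); best=880 via (C,hash)
  {ABD}: card=3000; try (B,hash)→3400, (A,merge)→5320, (A,hash)→6120, (B,merge)→16400, (B,nl)→49720, (A,nl)→60520; best=3400 via (B,hash)
  {BCD}: card=2400; try (C,hash)→1440, (B,hash)→2320, (C,merge)→2740, (C,nl_idx)→4120, (B,merge)→11720, (C,nl)→12520 …(+1); best=1440 via (C,hash)
  {ACD}: card=14400; try (C,hash)→3640, (A,hash)→7240, (A,merge)→14440, (C,merge)→16540, (C,nl_idx)→23320, (C,nl)→73720 …(+1); best=3640 via (C,hash)
  {ABCD}: card=36000; try (C,hash)→7120, (A,hash)→9240, (B,hash)→18520, (A,merge)→35640, (C,merge)→42820, (C,nl_idx)→57400 …(+4); best=7120 via (C,hash)

cost=7120; order=A,D,B,C; methods=hash,hash,hash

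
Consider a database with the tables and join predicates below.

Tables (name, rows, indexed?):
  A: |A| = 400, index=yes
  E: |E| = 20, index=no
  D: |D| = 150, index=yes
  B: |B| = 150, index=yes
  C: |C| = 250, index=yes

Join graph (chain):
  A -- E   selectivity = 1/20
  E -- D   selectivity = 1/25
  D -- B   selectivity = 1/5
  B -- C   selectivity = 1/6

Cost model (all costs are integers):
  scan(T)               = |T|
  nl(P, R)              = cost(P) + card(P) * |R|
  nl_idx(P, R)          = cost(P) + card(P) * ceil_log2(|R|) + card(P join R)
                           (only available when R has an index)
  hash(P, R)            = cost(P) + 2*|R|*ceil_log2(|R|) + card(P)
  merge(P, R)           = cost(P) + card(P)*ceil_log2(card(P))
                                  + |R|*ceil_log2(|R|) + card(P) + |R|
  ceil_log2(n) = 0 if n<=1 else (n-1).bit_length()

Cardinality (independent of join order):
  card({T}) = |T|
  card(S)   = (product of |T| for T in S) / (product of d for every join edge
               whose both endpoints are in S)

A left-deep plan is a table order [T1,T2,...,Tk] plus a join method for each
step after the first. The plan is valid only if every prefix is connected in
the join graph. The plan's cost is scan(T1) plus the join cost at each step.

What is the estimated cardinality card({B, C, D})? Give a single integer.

Tables in S: B(150), C(250), D(150)
Edges inside S: D-B(d=5), B-C(d=6)
numerator = 150 * 250 * 150 = 5625000
denominator = 5 * 6 = 30
card(S) = 5625000 / 30 = 187500

187500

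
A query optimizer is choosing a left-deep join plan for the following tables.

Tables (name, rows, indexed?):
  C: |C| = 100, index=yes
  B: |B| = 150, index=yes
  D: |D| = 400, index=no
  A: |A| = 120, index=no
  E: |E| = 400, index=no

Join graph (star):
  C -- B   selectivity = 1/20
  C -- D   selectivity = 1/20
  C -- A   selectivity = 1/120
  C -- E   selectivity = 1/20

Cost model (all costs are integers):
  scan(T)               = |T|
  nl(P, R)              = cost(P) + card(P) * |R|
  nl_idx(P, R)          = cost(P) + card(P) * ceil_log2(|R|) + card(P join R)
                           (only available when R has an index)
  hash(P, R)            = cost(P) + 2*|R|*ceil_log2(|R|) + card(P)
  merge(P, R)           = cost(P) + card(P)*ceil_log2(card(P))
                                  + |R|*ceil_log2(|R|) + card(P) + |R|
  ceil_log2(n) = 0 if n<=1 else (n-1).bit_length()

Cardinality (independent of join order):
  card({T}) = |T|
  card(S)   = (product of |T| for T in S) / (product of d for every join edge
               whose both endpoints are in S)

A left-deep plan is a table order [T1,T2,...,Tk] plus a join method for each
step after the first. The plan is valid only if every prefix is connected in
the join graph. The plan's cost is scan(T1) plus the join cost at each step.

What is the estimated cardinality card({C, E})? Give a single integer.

2000

Tables in S: C(100), E(400)
Edges inside S: C-E(d=20)
numerator = 100 * 400 = 40000
denominator = 20 = 20
card(S) = 40000 / 20 = 2000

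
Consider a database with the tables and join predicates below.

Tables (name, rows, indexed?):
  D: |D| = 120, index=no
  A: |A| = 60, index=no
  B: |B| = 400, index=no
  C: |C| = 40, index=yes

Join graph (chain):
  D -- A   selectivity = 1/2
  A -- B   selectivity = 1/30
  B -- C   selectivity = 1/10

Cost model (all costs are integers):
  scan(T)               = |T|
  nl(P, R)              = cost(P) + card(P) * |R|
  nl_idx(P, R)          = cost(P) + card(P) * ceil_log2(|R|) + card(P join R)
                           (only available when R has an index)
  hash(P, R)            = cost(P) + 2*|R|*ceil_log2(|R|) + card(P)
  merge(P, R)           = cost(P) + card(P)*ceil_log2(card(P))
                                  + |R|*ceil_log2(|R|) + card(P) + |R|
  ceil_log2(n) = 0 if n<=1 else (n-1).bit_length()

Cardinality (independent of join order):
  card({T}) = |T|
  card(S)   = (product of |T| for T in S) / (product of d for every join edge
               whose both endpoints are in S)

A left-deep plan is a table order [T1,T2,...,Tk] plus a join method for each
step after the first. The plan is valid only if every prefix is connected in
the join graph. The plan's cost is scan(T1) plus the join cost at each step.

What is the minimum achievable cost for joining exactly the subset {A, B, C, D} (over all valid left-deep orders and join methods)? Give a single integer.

Selinger DP over subsets of {A,B,C,D}:
  {D}: scan cost=120, card=120
  {A}: scan cost=60, card=60
  {B}: scan cost=400, card=400
  {C}: scan cost=40, card=40
  {AD}: card=3600; try (A,hash)→960, (D,merge)→1440, (A,merge)→1500, (D,hash)→1800, (D,nl)→7260, (A,nl)→7320; best=960 via (A,hash)
  {AB}: card=800; try (A,hash)→1520, (B,merge)→4480, (A,merge)→4820, (B,hash)→7320, (B,nl)→24060, (A,nl)→24400; best=1520 via (A,hash)
  {BC}: card=1600; try (C,hash)→1280, (B,merge)→4320, (C,nl_idx)→4400, (C,merge)→4680, (B,hash)→7280, (B,nl)→16040 …(+1); best=1280 via (C,hash)
  {ABD}: card=48000; try (D,hash)→4000, (D,merge)→11280, (B,hash)→11760, (B,merge)→51760, (D,nl)→97520, (B,nl)→1440960; best=4000 via (D,hash)
  {ABC}: card=3200; try (C,hash)→2800, (A,hash)→3600, (C,nl_idx)→9520, (C,merge)→10600, (A,merge)→20900, (C,nl)→33520 …(+1); best=2800 via (C,hash)
  {ABCD}: card=192000; try (D,hash)→7680, (D,merge)→45360, (C,hash)→52480, (D,nl)→386800, (C,nl_idx)→484000, (C,merge)→820280 …(+1); best=7680 via (D,hash)

7680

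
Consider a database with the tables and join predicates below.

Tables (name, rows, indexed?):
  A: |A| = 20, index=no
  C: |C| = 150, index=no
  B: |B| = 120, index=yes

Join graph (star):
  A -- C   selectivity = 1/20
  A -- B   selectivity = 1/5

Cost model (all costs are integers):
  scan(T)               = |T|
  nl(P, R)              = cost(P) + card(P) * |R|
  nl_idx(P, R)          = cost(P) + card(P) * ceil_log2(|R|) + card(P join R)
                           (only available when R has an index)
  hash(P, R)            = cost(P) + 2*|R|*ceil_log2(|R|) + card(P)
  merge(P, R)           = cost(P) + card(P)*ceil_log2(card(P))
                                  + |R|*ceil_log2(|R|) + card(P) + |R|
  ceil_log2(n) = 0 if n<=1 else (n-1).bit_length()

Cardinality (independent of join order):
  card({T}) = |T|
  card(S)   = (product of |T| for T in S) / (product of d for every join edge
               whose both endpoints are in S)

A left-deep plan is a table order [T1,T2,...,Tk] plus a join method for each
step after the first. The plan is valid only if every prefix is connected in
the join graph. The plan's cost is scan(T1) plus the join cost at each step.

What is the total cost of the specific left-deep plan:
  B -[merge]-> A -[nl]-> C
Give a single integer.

step 1: scan B: cost=120, card=120
step 2: join A via merge
    card(P join A) = 120*20/(5) = 480
    cost = 120 + 120*7 + 20*5 + 120 + 20 = 1200
step 3: join C via nl
    card(P join C) = 480*150/(20) = 3600
    cost = 1200 + 480*150 = 73200

73200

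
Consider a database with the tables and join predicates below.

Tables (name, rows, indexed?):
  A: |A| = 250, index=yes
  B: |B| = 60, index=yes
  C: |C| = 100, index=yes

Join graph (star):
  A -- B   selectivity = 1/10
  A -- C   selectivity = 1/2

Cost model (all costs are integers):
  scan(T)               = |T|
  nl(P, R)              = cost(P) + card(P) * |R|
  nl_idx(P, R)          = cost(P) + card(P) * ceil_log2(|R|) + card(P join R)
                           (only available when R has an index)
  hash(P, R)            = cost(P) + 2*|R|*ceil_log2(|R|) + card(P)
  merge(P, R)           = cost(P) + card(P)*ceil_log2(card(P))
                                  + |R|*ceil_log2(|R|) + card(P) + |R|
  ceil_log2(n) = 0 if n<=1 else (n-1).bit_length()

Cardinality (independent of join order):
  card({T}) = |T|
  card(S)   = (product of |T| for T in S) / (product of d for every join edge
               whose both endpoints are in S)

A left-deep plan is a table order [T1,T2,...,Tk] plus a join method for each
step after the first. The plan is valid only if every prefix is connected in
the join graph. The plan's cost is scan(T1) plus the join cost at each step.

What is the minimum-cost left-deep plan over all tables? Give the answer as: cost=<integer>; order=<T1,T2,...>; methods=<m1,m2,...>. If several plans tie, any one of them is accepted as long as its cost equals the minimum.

cost=4120; order=A,B,C; methods=hash,hash

Selinger DP (subsets sized 1..n):
  {A}: scan cost=250, card=250
  {B}: scan cost=60, card=60
  {C}: scan cost=100, card=100
  {AB}: card=1500; try (B,hash)→1220, (A,nl_idx)→2040, (A,merge)→2730, (B,merge)→2920, (B,nl_idx)→3250, (A,hash)→4120 …(+2); best=1220 via (B,hash)
  {AC}: card=12500; try (C,hash)→1900, (A,merge)→3150, (C,merge)→3300, (A,hash)→4200, (A,nl_idx)→13400, (C,nl_idx)→14500 …(+2); best=1900 via (C,hash)
  {ABC}: card=75000; try (C,hash)→4120, (B,hash)→15120, (C,merge)→20020, (C,nl_idx)→86720, (C,nl)→151220, (B,nl_idx)→151900 …(+2); best=4120 via (C,hash)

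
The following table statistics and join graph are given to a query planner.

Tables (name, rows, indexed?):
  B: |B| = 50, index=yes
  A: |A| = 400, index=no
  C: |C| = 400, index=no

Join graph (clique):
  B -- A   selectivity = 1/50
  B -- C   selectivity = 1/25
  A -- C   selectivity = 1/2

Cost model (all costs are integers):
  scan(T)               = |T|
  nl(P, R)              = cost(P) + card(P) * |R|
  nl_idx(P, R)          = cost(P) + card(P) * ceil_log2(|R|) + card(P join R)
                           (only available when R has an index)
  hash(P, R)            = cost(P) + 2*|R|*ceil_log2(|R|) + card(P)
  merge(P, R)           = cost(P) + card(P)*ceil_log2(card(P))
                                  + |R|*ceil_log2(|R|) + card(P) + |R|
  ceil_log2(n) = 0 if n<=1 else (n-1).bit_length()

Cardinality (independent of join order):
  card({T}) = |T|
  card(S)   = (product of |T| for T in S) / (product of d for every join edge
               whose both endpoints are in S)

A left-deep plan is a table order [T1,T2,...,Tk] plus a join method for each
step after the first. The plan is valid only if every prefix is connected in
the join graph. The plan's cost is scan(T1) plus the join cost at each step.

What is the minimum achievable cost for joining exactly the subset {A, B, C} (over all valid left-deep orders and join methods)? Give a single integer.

Selinger DP over subsets of {A,B,C}:
  {B}: scan cost=50, card=50
  {A}: scan cost=400, card=400
  {C}: scan cost=400, card=400
  {AB}: card=400; try (B,hash)→1400, (B,nl_idx)→3200, (A,merge)→4400, (B,merge)→4750, (A,hash)→7300, (A,nl)→20050 …(+1); best=1400 via (B,hash)
  {BC}: card=800; try (B,hash)→1400, (B,nl_idx)→3600, (C,merge)→4400, (B,merge)→4750, (C,hash)→7300, (C,nl)→20050 …(+1); best=1400 via (B,hash)
  {AC}: card=80000; try (C,hash)→8000, (A,hash)→8000, (C,merge)→8400, (A,merge)→8400, (C,nl)→160400, (A,nl)→160400; best=8000 via (C,hash)
  {ABC}: card=3200; try (C,hash)→9000, (C,merge)→9400, (A,hash)→9400, (A,merge)→14200, (B,hash)→88600, (C,nl)→161400 …(+4); best=9000 via (C,hash)

9000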